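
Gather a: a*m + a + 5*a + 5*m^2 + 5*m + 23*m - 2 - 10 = a*(m + 6) + 5*m^2 + 28*m - 12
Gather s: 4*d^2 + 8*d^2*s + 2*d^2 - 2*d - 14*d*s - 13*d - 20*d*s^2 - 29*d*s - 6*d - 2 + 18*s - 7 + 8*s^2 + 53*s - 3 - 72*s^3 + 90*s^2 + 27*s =6*d^2 - 21*d - 72*s^3 + s^2*(98 - 20*d) + s*(8*d^2 - 43*d + 98) - 12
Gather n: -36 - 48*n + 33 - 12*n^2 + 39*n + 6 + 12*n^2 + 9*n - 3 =0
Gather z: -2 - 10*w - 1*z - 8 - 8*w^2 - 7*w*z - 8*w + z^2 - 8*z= -8*w^2 - 18*w + z^2 + z*(-7*w - 9) - 10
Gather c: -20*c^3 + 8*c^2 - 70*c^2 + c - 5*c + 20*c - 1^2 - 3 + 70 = -20*c^3 - 62*c^2 + 16*c + 66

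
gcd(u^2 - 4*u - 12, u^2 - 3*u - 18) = u - 6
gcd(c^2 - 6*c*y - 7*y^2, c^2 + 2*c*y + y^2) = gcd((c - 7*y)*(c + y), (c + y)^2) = c + y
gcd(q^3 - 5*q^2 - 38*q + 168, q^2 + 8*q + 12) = q + 6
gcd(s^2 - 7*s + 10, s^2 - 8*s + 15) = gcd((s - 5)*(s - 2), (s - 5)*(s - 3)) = s - 5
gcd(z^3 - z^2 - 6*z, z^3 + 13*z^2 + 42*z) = z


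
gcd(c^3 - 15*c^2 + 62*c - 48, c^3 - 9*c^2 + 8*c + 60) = c - 6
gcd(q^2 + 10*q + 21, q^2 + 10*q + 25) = 1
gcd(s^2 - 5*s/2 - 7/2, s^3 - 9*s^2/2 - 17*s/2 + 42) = s - 7/2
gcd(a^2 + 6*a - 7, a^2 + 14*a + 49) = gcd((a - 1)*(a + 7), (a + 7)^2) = a + 7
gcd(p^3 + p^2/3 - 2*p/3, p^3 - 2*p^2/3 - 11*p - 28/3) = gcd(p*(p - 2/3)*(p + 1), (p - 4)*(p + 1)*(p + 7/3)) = p + 1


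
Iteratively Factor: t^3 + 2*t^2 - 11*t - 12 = (t + 4)*(t^2 - 2*t - 3) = (t + 1)*(t + 4)*(t - 3)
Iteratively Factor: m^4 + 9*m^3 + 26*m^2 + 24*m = (m + 3)*(m^3 + 6*m^2 + 8*m) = (m + 2)*(m + 3)*(m^2 + 4*m) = m*(m + 2)*(m + 3)*(m + 4)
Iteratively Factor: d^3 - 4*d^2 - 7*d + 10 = (d + 2)*(d^2 - 6*d + 5) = (d - 5)*(d + 2)*(d - 1)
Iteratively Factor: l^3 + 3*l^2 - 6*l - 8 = (l + 1)*(l^2 + 2*l - 8) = (l - 2)*(l + 1)*(l + 4)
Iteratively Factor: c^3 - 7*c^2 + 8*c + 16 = (c + 1)*(c^2 - 8*c + 16) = (c - 4)*(c + 1)*(c - 4)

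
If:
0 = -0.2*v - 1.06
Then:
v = -5.30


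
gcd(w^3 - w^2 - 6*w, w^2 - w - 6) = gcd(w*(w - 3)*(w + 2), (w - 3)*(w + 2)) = w^2 - w - 6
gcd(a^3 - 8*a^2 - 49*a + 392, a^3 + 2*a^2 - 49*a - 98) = a^2 - 49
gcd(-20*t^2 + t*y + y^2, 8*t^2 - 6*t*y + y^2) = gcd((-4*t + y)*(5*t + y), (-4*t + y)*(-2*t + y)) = -4*t + y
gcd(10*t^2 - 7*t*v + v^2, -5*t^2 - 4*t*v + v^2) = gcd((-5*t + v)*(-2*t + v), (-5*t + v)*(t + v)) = 5*t - v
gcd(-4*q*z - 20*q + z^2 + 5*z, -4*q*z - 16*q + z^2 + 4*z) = -4*q + z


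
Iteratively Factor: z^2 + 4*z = (z)*(z + 4)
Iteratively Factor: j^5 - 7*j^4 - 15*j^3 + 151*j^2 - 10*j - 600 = (j - 5)*(j^4 - 2*j^3 - 25*j^2 + 26*j + 120) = (j - 5)*(j - 3)*(j^3 + j^2 - 22*j - 40) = (j - 5)^2*(j - 3)*(j^2 + 6*j + 8) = (j - 5)^2*(j - 3)*(j + 2)*(j + 4)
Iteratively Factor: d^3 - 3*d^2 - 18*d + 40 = (d - 5)*(d^2 + 2*d - 8) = (d - 5)*(d + 4)*(d - 2)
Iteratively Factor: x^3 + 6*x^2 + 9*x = (x + 3)*(x^2 + 3*x) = (x + 3)^2*(x)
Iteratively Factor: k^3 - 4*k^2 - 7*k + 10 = (k - 5)*(k^2 + k - 2) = (k - 5)*(k + 2)*(k - 1)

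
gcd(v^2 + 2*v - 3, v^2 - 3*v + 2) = v - 1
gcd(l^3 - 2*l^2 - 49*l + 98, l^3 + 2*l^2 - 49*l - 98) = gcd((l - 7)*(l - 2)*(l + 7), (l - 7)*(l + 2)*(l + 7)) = l^2 - 49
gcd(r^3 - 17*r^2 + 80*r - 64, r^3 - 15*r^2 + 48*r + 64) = r^2 - 16*r + 64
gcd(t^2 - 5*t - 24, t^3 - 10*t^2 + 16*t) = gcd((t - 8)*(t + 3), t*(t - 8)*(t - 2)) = t - 8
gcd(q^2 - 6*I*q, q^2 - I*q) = q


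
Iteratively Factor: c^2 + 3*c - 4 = (c - 1)*(c + 4)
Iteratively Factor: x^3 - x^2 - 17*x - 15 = (x + 1)*(x^2 - 2*x - 15) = (x - 5)*(x + 1)*(x + 3)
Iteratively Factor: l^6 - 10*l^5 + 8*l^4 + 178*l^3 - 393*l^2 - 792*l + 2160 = (l - 4)*(l^5 - 6*l^4 - 16*l^3 + 114*l^2 + 63*l - 540) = (l - 4)*(l + 3)*(l^4 - 9*l^3 + 11*l^2 + 81*l - 180) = (l - 5)*(l - 4)*(l + 3)*(l^3 - 4*l^2 - 9*l + 36) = (l - 5)*(l - 4)*(l - 3)*(l + 3)*(l^2 - l - 12) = (l - 5)*(l - 4)*(l - 3)*(l + 3)^2*(l - 4)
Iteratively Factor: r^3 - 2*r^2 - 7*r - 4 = (r - 4)*(r^2 + 2*r + 1) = (r - 4)*(r + 1)*(r + 1)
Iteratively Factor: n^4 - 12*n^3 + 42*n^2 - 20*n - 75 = (n - 5)*(n^3 - 7*n^2 + 7*n + 15) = (n - 5)*(n - 3)*(n^2 - 4*n - 5) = (n - 5)*(n - 3)*(n + 1)*(n - 5)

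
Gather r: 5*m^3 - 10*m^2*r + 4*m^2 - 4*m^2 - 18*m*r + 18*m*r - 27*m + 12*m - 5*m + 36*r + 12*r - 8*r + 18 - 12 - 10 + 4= 5*m^3 - 20*m + r*(40 - 10*m^2)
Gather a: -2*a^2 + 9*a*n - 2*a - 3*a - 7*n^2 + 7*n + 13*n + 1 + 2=-2*a^2 + a*(9*n - 5) - 7*n^2 + 20*n + 3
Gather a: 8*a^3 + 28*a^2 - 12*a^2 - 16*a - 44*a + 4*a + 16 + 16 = 8*a^3 + 16*a^2 - 56*a + 32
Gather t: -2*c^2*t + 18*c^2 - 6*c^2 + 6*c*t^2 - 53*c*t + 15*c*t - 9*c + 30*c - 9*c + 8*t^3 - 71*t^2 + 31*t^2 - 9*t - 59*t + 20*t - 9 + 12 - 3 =12*c^2 + 12*c + 8*t^3 + t^2*(6*c - 40) + t*(-2*c^2 - 38*c - 48)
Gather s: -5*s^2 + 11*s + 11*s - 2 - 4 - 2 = -5*s^2 + 22*s - 8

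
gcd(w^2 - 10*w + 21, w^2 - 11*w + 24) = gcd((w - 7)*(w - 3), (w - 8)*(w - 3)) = w - 3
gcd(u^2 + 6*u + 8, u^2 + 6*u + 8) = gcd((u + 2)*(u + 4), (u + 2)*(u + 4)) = u^2 + 6*u + 8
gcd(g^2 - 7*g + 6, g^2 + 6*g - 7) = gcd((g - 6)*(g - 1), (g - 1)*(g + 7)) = g - 1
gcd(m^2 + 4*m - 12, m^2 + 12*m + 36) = m + 6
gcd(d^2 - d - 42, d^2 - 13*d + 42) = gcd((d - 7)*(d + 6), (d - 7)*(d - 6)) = d - 7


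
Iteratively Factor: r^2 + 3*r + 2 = (r + 1)*(r + 2)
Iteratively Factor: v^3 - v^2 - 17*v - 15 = (v + 3)*(v^2 - 4*v - 5) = (v + 1)*(v + 3)*(v - 5)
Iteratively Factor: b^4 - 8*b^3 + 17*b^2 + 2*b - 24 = (b + 1)*(b^3 - 9*b^2 + 26*b - 24) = (b - 2)*(b + 1)*(b^2 - 7*b + 12) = (b - 4)*(b - 2)*(b + 1)*(b - 3)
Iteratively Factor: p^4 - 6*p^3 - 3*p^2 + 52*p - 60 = (p + 3)*(p^3 - 9*p^2 + 24*p - 20) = (p - 2)*(p + 3)*(p^2 - 7*p + 10) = (p - 2)^2*(p + 3)*(p - 5)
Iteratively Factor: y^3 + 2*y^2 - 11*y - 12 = (y + 4)*(y^2 - 2*y - 3) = (y - 3)*(y + 4)*(y + 1)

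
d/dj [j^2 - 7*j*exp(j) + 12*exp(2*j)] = -7*j*exp(j) + 2*j + 24*exp(2*j) - 7*exp(j)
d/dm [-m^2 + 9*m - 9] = 9 - 2*m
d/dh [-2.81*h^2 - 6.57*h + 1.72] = -5.62*h - 6.57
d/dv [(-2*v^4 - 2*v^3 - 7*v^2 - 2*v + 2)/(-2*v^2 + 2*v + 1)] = 2*(4*v^5 - 4*v^4 - 8*v^3 - 12*v^2 - 3*v - 3)/(4*v^4 - 8*v^3 + 4*v + 1)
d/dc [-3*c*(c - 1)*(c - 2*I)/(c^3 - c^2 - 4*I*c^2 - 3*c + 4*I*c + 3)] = 6*(I*c^2 + 3*c - 3*I)/(c^4 - 8*I*c^3 - 22*c^2 + 24*I*c + 9)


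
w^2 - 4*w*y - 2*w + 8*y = (w - 2)*(w - 4*y)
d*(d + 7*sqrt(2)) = d^2 + 7*sqrt(2)*d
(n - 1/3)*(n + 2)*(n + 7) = n^3 + 26*n^2/3 + 11*n - 14/3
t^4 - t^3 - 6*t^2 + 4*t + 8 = (t - 2)^2*(t + 1)*(t + 2)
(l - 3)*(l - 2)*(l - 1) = l^3 - 6*l^2 + 11*l - 6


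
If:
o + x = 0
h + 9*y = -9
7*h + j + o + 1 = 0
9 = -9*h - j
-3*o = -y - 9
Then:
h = -144/55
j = 801/55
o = 152/55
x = -152/55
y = -39/55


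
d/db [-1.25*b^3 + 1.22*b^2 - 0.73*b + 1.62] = -3.75*b^2 + 2.44*b - 0.73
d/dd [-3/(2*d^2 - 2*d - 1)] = 6*(2*d - 1)/(-2*d^2 + 2*d + 1)^2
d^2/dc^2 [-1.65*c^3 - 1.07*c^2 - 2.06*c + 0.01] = -9.9*c - 2.14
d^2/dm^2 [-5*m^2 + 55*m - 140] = -10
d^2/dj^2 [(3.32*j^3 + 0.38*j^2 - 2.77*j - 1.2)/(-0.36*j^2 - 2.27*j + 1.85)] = (7.105427357601e-15*j^4 - 37.29844*j^3 + 83.06868*j^2 - 51.22344*j + 34.62949)/(0.046656*j^6 + 0.882576*j^5 + 4.845852*j^4 + 2.626163*j^3 - 24.902295*j^2 + 23.307225*j - 6.331625)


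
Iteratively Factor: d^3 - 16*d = (d)*(d^2 - 16) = d*(d - 4)*(d + 4)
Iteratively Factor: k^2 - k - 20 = (k + 4)*(k - 5)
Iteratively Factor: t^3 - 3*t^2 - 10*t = (t + 2)*(t^2 - 5*t) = (t - 5)*(t + 2)*(t)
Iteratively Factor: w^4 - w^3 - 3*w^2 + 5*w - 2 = (w - 1)*(w^3 - 3*w + 2) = (w - 1)^2*(w^2 + w - 2) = (w - 1)^2*(w + 2)*(w - 1)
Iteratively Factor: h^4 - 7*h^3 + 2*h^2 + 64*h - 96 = (h - 4)*(h^3 - 3*h^2 - 10*h + 24) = (h - 4)*(h + 3)*(h^2 - 6*h + 8) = (h - 4)^2*(h + 3)*(h - 2)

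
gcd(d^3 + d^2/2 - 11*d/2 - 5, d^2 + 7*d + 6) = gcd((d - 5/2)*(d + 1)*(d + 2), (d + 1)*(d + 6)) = d + 1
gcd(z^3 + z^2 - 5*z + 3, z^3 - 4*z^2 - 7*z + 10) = z - 1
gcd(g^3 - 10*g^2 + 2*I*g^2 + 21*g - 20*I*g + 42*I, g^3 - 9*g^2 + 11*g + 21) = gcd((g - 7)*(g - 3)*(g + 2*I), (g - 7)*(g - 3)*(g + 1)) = g^2 - 10*g + 21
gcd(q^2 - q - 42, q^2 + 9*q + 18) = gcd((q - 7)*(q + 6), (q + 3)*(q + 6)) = q + 6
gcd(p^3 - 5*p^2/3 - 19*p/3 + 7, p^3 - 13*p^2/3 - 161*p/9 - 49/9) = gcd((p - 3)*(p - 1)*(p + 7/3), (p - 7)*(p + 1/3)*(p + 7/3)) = p + 7/3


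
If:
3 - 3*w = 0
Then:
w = 1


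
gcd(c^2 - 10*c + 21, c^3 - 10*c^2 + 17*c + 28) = c - 7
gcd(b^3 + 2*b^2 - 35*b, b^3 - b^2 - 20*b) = b^2 - 5*b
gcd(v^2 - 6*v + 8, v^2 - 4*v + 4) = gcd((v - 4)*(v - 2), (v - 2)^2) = v - 2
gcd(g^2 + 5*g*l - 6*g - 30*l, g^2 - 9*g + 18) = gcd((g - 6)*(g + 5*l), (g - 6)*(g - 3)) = g - 6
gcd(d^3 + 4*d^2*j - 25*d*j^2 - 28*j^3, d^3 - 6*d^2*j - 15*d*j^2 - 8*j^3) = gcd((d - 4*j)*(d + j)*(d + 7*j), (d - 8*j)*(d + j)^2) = d + j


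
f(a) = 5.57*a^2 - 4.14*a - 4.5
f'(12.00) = 129.54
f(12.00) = 747.90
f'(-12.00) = -137.82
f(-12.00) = 847.26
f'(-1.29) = -18.51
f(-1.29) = 10.11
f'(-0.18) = -6.15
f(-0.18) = -3.57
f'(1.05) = 7.56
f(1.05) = -2.71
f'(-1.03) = -15.61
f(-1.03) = 5.67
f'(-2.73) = -34.55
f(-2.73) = 48.31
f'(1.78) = 15.69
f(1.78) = 5.78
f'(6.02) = 62.92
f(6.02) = 172.44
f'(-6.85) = -80.45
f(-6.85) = 285.22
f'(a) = 11.14*a - 4.14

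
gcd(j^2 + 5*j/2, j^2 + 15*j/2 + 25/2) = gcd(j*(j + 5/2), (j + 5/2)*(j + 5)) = j + 5/2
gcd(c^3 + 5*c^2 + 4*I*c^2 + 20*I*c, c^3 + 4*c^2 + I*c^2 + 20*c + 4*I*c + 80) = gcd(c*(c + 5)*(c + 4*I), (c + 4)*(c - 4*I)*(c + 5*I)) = 1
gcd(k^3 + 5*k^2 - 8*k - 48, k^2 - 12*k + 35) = 1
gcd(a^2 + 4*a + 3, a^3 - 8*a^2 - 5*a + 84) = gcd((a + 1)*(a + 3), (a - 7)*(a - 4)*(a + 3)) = a + 3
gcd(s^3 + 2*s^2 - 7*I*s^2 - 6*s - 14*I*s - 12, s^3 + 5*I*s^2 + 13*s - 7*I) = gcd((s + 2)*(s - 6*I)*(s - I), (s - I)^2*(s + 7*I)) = s - I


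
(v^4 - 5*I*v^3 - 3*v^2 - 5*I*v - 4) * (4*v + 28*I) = 4*v^5 + 8*I*v^4 + 128*v^3 - 104*I*v^2 + 124*v - 112*I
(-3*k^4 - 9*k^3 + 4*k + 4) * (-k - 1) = 3*k^5 + 12*k^4 + 9*k^3 - 4*k^2 - 8*k - 4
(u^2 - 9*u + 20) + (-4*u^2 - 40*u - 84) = -3*u^2 - 49*u - 64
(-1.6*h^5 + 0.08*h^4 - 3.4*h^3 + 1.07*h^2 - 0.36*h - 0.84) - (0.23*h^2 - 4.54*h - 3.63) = -1.6*h^5 + 0.08*h^4 - 3.4*h^3 + 0.84*h^2 + 4.18*h + 2.79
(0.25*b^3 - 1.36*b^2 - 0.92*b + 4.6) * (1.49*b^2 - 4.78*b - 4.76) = 0.3725*b^5 - 3.2214*b^4 + 3.94*b^3 + 17.7252*b^2 - 17.6088*b - 21.896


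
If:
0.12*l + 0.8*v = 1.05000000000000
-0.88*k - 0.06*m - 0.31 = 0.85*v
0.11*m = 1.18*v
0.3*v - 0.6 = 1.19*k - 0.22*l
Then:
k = 3.12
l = 22.38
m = -21.93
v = -2.04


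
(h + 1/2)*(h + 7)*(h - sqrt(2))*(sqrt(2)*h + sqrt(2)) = sqrt(2)*h^4 - 2*h^3 + 17*sqrt(2)*h^3/2 - 17*h^2 + 11*sqrt(2)*h^2 - 22*h + 7*sqrt(2)*h/2 - 7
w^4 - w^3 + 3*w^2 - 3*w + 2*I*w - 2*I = (w - 2*I)*(w + I)*(-I*w + 1)*(I*w - I)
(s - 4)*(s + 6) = s^2 + 2*s - 24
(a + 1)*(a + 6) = a^2 + 7*a + 6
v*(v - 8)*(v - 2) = v^3 - 10*v^2 + 16*v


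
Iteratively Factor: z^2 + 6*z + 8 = (z + 4)*(z + 2)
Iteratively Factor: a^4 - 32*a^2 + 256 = (a + 4)*(a^3 - 4*a^2 - 16*a + 64) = (a - 4)*(a + 4)*(a^2 - 16) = (a - 4)^2*(a + 4)*(a + 4)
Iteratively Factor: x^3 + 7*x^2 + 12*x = (x)*(x^2 + 7*x + 12) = x*(x + 4)*(x + 3)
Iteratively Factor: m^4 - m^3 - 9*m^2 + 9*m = (m - 1)*(m^3 - 9*m) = (m - 3)*(m - 1)*(m^2 + 3*m) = (m - 3)*(m - 1)*(m + 3)*(m)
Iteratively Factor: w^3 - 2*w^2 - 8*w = (w + 2)*(w^2 - 4*w) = (w - 4)*(w + 2)*(w)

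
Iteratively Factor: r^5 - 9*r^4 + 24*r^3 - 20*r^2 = (r - 2)*(r^4 - 7*r^3 + 10*r^2) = (r - 2)^2*(r^3 - 5*r^2) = r*(r - 2)^2*(r^2 - 5*r) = r*(r - 5)*(r - 2)^2*(r)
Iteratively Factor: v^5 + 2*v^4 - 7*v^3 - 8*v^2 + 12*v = (v - 2)*(v^4 + 4*v^3 + v^2 - 6*v) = (v - 2)*(v + 2)*(v^3 + 2*v^2 - 3*v) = (v - 2)*(v + 2)*(v + 3)*(v^2 - v) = (v - 2)*(v - 1)*(v + 2)*(v + 3)*(v)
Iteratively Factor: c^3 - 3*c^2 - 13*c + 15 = (c + 3)*(c^2 - 6*c + 5) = (c - 5)*(c + 3)*(c - 1)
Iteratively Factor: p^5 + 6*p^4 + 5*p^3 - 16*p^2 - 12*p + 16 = (p + 2)*(p^4 + 4*p^3 - 3*p^2 - 10*p + 8) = (p + 2)^2*(p^3 + 2*p^2 - 7*p + 4) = (p - 1)*(p + 2)^2*(p^2 + 3*p - 4) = (p - 1)*(p + 2)^2*(p + 4)*(p - 1)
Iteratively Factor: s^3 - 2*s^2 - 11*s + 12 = (s + 3)*(s^2 - 5*s + 4) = (s - 1)*(s + 3)*(s - 4)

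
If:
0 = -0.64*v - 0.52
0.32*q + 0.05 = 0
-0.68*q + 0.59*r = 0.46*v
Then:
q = -0.16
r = -0.81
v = -0.81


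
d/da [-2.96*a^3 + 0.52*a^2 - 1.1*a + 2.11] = -8.88*a^2 + 1.04*a - 1.1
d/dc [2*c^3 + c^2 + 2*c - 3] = 6*c^2 + 2*c + 2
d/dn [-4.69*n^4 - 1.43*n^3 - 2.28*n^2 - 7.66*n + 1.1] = -18.76*n^3 - 4.29*n^2 - 4.56*n - 7.66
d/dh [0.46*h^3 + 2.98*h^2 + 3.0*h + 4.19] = 1.38*h^2 + 5.96*h + 3.0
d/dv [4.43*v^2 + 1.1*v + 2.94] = 8.86*v + 1.1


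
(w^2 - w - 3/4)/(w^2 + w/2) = (w - 3/2)/w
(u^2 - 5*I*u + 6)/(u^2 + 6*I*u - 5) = (u - 6*I)/(u + 5*I)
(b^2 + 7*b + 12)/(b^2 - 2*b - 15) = (b + 4)/(b - 5)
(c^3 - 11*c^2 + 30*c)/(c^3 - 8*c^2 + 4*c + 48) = c*(c - 5)/(c^2 - 2*c - 8)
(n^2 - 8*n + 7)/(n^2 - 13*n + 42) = (n - 1)/(n - 6)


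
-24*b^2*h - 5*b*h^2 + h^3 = h*(-8*b + h)*(3*b + h)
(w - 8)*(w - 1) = w^2 - 9*w + 8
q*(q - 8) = q^2 - 8*q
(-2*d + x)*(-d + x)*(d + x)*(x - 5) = 2*d^3*x - 10*d^3 - d^2*x^2 + 5*d^2*x - 2*d*x^3 + 10*d*x^2 + x^4 - 5*x^3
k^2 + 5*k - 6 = (k - 1)*(k + 6)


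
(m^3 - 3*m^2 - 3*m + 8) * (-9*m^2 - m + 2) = -9*m^5 + 26*m^4 + 32*m^3 - 75*m^2 - 14*m + 16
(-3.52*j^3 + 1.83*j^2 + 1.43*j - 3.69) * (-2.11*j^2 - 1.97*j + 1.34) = 7.4272*j^5 + 3.0731*j^4 - 11.3392*j^3 + 7.421*j^2 + 9.1855*j - 4.9446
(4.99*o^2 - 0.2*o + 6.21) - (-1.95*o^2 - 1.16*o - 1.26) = 6.94*o^2 + 0.96*o + 7.47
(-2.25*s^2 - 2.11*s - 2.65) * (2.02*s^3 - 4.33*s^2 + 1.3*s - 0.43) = -4.545*s^5 + 5.4803*s^4 + 0.8583*s^3 + 9.699*s^2 - 2.5377*s + 1.1395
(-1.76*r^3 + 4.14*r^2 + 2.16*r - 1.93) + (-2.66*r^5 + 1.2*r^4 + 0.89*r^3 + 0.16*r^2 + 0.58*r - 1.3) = -2.66*r^5 + 1.2*r^4 - 0.87*r^3 + 4.3*r^2 + 2.74*r - 3.23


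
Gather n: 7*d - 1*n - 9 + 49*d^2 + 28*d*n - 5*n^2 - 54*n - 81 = 49*d^2 + 7*d - 5*n^2 + n*(28*d - 55) - 90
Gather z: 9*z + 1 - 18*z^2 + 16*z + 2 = -18*z^2 + 25*z + 3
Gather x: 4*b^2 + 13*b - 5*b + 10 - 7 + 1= 4*b^2 + 8*b + 4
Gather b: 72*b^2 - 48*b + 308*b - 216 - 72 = 72*b^2 + 260*b - 288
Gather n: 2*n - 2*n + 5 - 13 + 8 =0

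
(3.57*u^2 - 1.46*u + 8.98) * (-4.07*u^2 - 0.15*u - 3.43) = -14.5299*u^4 + 5.4067*u^3 - 48.5747*u^2 + 3.6608*u - 30.8014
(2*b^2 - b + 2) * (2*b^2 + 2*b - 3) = 4*b^4 + 2*b^3 - 4*b^2 + 7*b - 6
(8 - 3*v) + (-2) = 6 - 3*v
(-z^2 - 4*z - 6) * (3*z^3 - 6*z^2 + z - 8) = -3*z^5 - 6*z^4 + 5*z^3 + 40*z^2 + 26*z + 48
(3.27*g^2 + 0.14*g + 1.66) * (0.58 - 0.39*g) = -1.2753*g^3 + 1.842*g^2 - 0.5662*g + 0.9628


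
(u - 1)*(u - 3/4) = u^2 - 7*u/4 + 3/4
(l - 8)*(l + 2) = l^2 - 6*l - 16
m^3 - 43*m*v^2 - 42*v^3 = (m - 7*v)*(m + v)*(m + 6*v)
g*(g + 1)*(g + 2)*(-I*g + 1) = -I*g^4 + g^3 - 3*I*g^3 + 3*g^2 - 2*I*g^2 + 2*g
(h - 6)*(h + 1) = h^2 - 5*h - 6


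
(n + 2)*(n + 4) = n^2 + 6*n + 8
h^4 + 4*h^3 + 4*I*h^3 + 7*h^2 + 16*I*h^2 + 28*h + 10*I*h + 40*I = (h + 4)*(h - 2*I)*(h + I)*(h + 5*I)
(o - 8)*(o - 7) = o^2 - 15*o + 56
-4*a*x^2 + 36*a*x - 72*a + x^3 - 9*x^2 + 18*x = (-4*a + x)*(x - 6)*(x - 3)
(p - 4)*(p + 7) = p^2 + 3*p - 28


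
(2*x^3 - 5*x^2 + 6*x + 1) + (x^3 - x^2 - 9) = 3*x^3 - 6*x^2 + 6*x - 8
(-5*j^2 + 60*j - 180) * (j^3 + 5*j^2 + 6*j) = -5*j^5 + 35*j^4 + 90*j^3 - 540*j^2 - 1080*j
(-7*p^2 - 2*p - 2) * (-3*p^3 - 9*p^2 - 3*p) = 21*p^5 + 69*p^4 + 45*p^3 + 24*p^2 + 6*p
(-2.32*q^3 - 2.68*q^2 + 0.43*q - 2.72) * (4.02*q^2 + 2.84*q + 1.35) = -9.3264*q^5 - 17.3624*q^4 - 9.0146*q^3 - 13.3312*q^2 - 7.1443*q - 3.672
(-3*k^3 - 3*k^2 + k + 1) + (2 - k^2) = -3*k^3 - 4*k^2 + k + 3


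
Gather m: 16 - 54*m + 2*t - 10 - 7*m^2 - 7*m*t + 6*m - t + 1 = -7*m^2 + m*(-7*t - 48) + t + 7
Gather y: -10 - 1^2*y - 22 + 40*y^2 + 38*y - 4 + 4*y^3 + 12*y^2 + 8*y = 4*y^3 + 52*y^2 + 45*y - 36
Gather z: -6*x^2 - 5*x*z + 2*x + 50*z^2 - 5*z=-6*x^2 + 2*x + 50*z^2 + z*(-5*x - 5)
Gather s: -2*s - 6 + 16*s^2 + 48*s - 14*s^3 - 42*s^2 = -14*s^3 - 26*s^2 + 46*s - 6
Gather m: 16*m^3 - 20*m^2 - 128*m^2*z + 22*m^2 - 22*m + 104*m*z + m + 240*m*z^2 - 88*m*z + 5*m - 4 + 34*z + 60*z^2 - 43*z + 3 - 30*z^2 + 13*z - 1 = 16*m^3 + m^2*(2 - 128*z) + m*(240*z^2 + 16*z - 16) + 30*z^2 + 4*z - 2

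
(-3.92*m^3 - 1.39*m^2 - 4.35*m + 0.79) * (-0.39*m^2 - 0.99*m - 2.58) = 1.5288*m^5 + 4.4229*m^4 + 13.1862*m^3 + 7.5846*m^2 + 10.4409*m - 2.0382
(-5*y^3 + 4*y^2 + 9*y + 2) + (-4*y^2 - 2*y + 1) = -5*y^3 + 7*y + 3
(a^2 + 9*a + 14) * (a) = a^3 + 9*a^2 + 14*a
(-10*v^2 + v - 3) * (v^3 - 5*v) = -10*v^5 + v^4 + 47*v^3 - 5*v^2 + 15*v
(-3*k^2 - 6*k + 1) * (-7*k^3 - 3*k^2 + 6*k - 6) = 21*k^5 + 51*k^4 - 7*k^3 - 21*k^2 + 42*k - 6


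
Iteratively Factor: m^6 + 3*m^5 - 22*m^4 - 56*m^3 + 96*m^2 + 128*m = (m)*(m^5 + 3*m^4 - 22*m^3 - 56*m^2 + 96*m + 128) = m*(m + 4)*(m^4 - m^3 - 18*m^2 + 16*m + 32) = m*(m - 4)*(m + 4)*(m^3 + 3*m^2 - 6*m - 8) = m*(m - 4)*(m + 1)*(m + 4)*(m^2 + 2*m - 8) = m*(m - 4)*(m + 1)*(m + 4)^2*(m - 2)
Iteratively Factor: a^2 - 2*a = (a)*(a - 2)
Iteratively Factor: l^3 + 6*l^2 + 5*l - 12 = (l + 4)*(l^2 + 2*l - 3) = (l + 3)*(l + 4)*(l - 1)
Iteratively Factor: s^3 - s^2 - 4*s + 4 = (s - 2)*(s^2 + s - 2) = (s - 2)*(s - 1)*(s + 2)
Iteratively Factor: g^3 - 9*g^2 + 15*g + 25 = (g - 5)*(g^2 - 4*g - 5) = (g - 5)*(g + 1)*(g - 5)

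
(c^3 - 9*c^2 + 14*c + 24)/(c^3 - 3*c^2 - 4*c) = (c - 6)/c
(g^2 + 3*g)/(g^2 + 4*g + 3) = g/(g + 1)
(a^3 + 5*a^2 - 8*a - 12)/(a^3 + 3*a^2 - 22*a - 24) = (a - 2)/(a - 4)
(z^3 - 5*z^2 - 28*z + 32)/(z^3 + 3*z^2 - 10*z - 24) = (z^2 - 9*z + 8)/(z^2 - z - 6)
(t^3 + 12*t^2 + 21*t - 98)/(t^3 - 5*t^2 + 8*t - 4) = (t^2 + 14*t + 49)/(t^2 - 3*t + 2)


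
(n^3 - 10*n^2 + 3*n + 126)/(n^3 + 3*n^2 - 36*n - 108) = (n - 7)/(n + 6)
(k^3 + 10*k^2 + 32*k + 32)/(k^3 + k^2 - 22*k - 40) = (k + 4)/(k - 5)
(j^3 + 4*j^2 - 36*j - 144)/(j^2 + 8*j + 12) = (j^2 - 2*j - 24)/(j + 2)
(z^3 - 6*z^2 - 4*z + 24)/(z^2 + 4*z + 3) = (z^3 - 6*z^2 - 4*z + 24)/(z^2 + 4*z + 3)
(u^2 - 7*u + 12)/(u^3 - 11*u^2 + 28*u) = (u - 3)/(u*(u - 7))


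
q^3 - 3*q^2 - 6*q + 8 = (q - 4)*(q - 1)*(q + 2)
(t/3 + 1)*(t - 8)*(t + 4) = t^3/3 - t^2/3 - 44*t/3 - 32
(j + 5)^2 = j^2 + 10*j + 25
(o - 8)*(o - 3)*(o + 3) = o^3 - 8*o^2 - 9*o + 72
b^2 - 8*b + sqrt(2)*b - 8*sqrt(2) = (b - 8)*(b + sqrt(2))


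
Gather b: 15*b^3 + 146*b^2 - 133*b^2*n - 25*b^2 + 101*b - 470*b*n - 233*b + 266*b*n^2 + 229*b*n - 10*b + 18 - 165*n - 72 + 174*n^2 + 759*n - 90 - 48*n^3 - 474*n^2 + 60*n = 15*b^3 + b^2*(121 - 133*n) + b*(266*n^2 - 241*n - 142) - 48*n^3 - 300*n^2 + 654*n - 144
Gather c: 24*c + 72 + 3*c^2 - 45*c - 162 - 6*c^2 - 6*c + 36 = -3*c^2 - 27*c - 54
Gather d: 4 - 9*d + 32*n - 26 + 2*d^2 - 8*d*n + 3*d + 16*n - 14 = 2*d^2 + d*(-8*n - 6) + 48*n - 36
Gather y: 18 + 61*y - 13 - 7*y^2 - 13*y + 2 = -7*y^2 + 48*y + 7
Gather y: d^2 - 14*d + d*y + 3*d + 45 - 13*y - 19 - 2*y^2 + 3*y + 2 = d^2 - 11*d - 2*y^2 + y*(d - 10) + 28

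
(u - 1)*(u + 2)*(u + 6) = u^3 + 7*u^2 + 4*u - 12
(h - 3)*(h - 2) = h^2 - 5*h + 6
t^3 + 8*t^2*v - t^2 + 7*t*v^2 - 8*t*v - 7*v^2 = (t - 1)*(t + v)*(t + 7*v)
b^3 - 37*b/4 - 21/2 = (b - 7/2)*(b + 3/2)*(b + 2)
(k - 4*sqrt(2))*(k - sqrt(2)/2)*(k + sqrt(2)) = k^3 - 7*sqrt(2)*k^2/2 - 5*k + 4*sqrt(2)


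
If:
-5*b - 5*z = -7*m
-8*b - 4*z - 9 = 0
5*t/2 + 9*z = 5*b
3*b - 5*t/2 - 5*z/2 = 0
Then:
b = -39/40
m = -51/56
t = -87/100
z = -3/10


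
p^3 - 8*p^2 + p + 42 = (p - 7)*(p - 3)*(p + 2)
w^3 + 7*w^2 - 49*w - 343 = (w - 7)*(w + 7)^2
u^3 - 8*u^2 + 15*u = u*(u - 5)*(u - 3)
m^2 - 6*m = m*(m - 6)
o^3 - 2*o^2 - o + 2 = (o - 2)*(o - 1)*(o + 1)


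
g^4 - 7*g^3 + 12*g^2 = g^2*(g - 4)*(g - 3)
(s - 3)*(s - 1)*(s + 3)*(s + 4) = s^4 + 3*s^3 - 13*s^2 - 27*s + 36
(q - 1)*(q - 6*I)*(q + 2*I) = q^3 - q^2 - 4*I*q^2 + 12*q + 4*I*q - 12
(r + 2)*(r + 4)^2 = r^3 + 10*r^2 + 32*r + 32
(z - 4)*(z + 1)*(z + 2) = z^3 - z^2 - 10*z - 8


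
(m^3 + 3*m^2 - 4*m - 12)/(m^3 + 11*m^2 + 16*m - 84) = (m^2 + 5*m + 6)/(m^2 + 13*m + 42)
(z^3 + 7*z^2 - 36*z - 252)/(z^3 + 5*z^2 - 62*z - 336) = (z - 6)/(z - 8)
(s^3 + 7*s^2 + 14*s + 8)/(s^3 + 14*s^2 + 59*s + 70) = (s^2 + 5*s + 4)/(s^2 + 12*s + 35)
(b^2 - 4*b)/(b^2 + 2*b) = (b - 4)/(b + 2)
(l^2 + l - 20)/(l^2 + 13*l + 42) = (l^2 + l - 20)/(l^2 + 13*l + 42)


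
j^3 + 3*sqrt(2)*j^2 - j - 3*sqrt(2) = (j - 1)*(j + 1)*(j + 3*sqrt(2))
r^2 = r^2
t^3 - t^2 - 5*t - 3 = (t - 3)*(t + 1)^2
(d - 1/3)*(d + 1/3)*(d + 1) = d^3 + d^2 - d/9 - 1/9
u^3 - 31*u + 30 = (u - 5)*(u - 1)*(u + 6)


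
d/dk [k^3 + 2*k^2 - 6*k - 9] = 3*k^2 + 4*k - 6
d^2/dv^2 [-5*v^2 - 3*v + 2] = -10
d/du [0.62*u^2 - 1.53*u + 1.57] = 1.24*u - 1.53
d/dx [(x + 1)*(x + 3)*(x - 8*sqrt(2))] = 3*x^2 - 16*sqrt(2)*x + 8*x - 32*sqrt(2) + 3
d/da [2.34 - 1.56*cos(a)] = 1.56*sin(a)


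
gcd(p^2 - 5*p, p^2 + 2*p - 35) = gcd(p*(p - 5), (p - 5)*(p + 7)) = p - 5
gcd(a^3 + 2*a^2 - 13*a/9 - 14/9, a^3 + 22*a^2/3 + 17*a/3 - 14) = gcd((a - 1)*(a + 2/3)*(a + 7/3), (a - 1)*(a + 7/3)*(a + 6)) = a^2 + 4*a/3 - 7/3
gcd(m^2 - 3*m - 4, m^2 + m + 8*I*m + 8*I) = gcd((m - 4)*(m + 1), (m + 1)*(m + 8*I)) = m + 1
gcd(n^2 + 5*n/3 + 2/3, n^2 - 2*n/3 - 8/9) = n + 2/3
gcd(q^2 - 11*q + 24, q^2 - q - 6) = q - 3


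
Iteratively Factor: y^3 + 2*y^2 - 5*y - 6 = (y + 3)*(y^2 - y - 2) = (y - 2)*(y + 3)*(y + 1)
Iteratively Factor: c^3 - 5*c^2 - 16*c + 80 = (c + 4)*(c^2 - 9*c + 20) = (c - 4)*(c + 4)*(c - 5)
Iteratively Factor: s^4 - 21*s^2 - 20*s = (s - 5)*(s^3 + 5*s^2 + 4*s) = (s - 5)*(s + 4)*(s^2 + s) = (s - 5)*(s + 1)*(s + 4)*(s)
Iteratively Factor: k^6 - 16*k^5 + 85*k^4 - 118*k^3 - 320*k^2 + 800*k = (k - 5)*(k^5 - 11*k^4 + 30*k^3 + 32*k^2 - 160*k) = k*(k - 5)*(k^4 - 11*k^3 + 30*k^2 + 32*k - 160) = k*(k - 5)*(k - 4)*(k^3 - 7*k^2 + 2*k + 40) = k*(k - 5)^2*(k - 4)*(k^2 - 2*k - 8) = k*(k - 5)^2*(k - 4)^2*(k + 2)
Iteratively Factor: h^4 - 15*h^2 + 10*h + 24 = (h - 2)*(h^3 + 2*h^2 - 11*h - 12) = (h - 3)*(h - 2)*(h^2 + 5*h + 4) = (h - 3)*(h - 2)*(h + 4)*(h + 1)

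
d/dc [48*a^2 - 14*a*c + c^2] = -14*a + 2*c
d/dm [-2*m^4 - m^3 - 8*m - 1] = -8*m^3 - 3*m^2 - 8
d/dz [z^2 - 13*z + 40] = 2*z - 13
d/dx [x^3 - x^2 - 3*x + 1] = 3*x^2 - 2*x - 3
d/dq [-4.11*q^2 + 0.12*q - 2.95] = 0.12 - 8.22*q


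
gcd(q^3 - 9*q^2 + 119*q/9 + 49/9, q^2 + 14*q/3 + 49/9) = 1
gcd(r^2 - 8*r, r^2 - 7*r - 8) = r - 8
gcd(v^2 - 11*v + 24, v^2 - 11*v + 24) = v^2 - 11*v + 24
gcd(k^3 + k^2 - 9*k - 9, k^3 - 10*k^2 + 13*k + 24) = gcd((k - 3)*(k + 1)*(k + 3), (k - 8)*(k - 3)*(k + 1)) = k^2 - 2*k - 3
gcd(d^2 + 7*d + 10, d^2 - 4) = d + 2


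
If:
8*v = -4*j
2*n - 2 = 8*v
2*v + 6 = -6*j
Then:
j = -6/5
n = 17/5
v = 3/5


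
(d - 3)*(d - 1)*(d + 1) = d^3 - 3*d^2 - d + 3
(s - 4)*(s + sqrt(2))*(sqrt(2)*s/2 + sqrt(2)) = sqrt(2)*s^3/2 - sqrt(2)*s^2 + s^2 - 4*sqrt(2)*s - 2*s - 8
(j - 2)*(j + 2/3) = j^2 - 4*j/3 - 4/3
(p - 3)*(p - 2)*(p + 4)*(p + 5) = p^4 + 4*p^3 - 19*p^2 - 46*p + 120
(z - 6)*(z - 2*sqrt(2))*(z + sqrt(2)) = z^3 - 6*z^2 - sqrt(2)*z^2 - 4*z + 6*sqrt(2)*z + 24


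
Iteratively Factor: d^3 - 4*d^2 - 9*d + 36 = (d - 3)*(d^2 - d - 12) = (d - 4)*(d - 3)*(d + 3)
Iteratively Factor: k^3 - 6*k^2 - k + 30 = (k + 2)*(k^2 - 8*k + 15) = (k - 3)*(k + 2)*(k - 5)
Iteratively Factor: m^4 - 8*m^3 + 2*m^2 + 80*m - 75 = (m + 3)*(m^3 - 11*m^2 + 35*m - 25) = (m - 5)*(m + 3)*(m^2 - 6*m + 5) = (m - 5)*(m - 1)*(m + 3)*(m - 5)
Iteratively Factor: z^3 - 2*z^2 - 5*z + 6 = (z + 2)*(z^2 - 4*z + 3) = (z - 3)*(z + 2)*(z - 1)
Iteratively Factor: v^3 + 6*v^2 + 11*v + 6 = (v + 3)*(v^2 + 3*v + 2) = (v + 2)*(v + 3)*(v + 1)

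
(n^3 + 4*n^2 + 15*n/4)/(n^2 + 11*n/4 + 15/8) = 2*n*(2*n + 5)/(4*n + 5)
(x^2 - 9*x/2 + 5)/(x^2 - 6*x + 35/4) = 2*(x - 2)/(2*x - 7)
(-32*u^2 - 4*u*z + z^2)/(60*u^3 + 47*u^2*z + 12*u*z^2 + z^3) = (-8*u + z)/(15*u^2 + 8*u*z + z^2)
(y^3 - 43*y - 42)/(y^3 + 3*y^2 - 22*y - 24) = (y - 7)/(y - 4)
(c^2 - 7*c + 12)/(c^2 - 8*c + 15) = (c - 4)/(c - 5)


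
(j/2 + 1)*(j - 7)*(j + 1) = j^3/2 - 2*j^2 - 19*j/2 - 7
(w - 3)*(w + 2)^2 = w^3 + w^2 - 8*w - 12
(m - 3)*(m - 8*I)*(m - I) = m^3 - 3*m^2 - 9*I*m^2 - 8*m + 27*I*m + 24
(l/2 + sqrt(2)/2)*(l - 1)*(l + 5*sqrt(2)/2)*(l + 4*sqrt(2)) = l^4/2 - l^3/2 + 15*sqrt(2)*l^3/4 - 15*sqrt(2)*l^2/4 + 33*l^2/2 - 33*l/2 + 10*sqrt(2)*l - 10*sqrt(2)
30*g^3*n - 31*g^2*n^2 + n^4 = n*(-5*g + n)*(-g + n)*(6*g + n)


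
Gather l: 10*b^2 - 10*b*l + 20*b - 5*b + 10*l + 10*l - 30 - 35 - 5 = 10*b^2 + 15*b + l*(20 - 10*b) - 70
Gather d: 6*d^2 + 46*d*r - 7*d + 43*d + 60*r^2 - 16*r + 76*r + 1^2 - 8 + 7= 6*d^2 + d*(46*r + 36) + 60*r^2 + 60*r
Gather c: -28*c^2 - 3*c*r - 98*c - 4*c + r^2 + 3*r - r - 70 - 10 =-28*c^2 + c*(-3*r - 102) + r^2 + 2*r - 80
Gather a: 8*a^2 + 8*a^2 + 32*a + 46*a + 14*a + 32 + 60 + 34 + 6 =16*a^2 + 92*a + 132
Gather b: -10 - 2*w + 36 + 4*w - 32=2*w - 6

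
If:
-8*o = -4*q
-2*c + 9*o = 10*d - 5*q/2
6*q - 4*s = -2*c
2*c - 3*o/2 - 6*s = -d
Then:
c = 362*s/109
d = -106*s/109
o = -24*s/109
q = -48*s/109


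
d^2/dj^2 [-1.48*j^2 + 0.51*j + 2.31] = -2.96000000000000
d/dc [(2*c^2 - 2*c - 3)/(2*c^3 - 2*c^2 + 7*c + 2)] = (-4*c^4 + 8*c^3 + 28*c^2 - 4*c + 17)/(4*c^6 - 8*c^5 + 32*c^4 - 20*c^3 + 41*c^2 + 28*c + 4)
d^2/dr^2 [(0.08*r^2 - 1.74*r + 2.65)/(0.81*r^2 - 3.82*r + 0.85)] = (-1.788156*r^3 + 10.10151*r^2 - 42.00984*r + 62.50671)/(0.531441*r^6 - 7.518906*r^5 + 37.132587*r^4 - 71.523388*r^3 + 38.966295*r^2 - 8.27985*r + 0.614125)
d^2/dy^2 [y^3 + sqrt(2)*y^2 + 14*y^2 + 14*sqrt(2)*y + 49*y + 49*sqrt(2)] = 6*y + 2*sqrt(2) + 28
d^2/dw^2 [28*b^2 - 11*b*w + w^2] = 2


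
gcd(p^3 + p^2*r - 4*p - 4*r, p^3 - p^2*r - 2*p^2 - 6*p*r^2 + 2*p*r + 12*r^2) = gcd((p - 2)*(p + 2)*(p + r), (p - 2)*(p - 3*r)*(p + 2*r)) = p - 2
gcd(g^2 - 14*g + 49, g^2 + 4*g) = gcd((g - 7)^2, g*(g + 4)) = 1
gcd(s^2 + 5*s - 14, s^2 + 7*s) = s + 7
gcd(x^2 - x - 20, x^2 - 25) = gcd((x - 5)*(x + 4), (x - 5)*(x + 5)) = x - 5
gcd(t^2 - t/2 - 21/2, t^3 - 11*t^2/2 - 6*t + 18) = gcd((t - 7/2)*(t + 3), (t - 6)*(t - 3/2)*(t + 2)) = 1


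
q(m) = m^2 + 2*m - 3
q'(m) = 2*m + 2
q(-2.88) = -0.47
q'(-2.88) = -3.76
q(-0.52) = -3.77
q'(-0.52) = 0.96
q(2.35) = 7.22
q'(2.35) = 6.70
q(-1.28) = -3.92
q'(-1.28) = -0.56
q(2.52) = 8.39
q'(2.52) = 7.04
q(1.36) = 1.57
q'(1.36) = 4.72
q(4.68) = 28.26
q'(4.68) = 11.36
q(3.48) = 16.07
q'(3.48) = 8.96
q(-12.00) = 117.00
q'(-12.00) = -22.00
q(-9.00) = 60.00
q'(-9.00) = -16.00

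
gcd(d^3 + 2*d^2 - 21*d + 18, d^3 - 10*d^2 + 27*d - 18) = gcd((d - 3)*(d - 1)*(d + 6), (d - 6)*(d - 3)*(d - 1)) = d^2 - 4*d + 3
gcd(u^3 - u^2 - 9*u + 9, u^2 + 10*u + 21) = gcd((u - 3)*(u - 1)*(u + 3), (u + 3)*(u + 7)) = u + 3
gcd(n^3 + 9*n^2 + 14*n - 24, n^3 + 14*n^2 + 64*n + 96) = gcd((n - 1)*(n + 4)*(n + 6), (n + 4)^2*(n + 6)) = n^2 + 10*n + 24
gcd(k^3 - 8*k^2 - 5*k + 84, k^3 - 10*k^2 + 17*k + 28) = k^2 - 11*k + 28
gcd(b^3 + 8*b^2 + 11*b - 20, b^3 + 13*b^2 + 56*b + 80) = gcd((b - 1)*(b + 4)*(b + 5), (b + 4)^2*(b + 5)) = b^2 + 9*b + 20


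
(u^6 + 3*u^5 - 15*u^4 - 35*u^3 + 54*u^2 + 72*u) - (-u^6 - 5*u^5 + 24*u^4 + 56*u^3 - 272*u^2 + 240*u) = 2*u^6 + 8*u^5 - 39*u^4 - 91*u^3 + 326*u^2 - 168*u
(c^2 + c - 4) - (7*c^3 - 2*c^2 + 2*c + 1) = -7*c^3 + 3*c^2 - c - 5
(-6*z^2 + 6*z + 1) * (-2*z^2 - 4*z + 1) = 12*z^4 + 12*z^3 - 32*z^2 + 2*z + 1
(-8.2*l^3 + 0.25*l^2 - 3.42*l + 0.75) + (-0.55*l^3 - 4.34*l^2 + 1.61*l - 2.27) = -8.75*l^3 - 4.09*l^2 - 1.81*l - 1.52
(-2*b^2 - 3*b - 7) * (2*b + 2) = -4*b^3 - 10*b^2 - 20*b - 14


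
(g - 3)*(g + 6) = g^2 + 3*g - 18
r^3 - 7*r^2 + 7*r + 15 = (r - 5)*(r - 3)*(r + 1)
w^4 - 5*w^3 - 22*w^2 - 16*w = w*(w - 8)*(w + 1)*(w + 2)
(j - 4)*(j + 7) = j^2 + 3*j - 28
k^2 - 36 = (k - 6)*(k + 6)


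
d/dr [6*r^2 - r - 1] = 12*r - 1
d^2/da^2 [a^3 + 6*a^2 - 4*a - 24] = 6*a + 12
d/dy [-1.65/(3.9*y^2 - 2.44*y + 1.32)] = (12.87*y - 4.026)/(3.9*y^2 - 2.44*y + 1.32)^2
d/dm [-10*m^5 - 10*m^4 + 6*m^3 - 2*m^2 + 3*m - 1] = -50*m^4 - 40*m^3 + 18*m^2 - 4*m + 3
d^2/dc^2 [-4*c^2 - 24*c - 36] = -8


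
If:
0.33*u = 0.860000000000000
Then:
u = 2.61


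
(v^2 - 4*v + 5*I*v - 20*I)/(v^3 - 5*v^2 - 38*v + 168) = (v + 5*I)/(v^2 - v - 42)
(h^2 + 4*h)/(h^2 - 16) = h/(h - 4)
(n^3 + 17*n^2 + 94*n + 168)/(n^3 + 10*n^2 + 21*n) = (n^2 + 10*n + 24)/(n*(n + 3))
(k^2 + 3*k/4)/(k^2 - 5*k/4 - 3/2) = k/(k - 2)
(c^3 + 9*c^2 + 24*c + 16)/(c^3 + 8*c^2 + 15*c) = (c^3 + 9*c^2 + 24*c + 16)/(c*(c^2 + 8*c + 15))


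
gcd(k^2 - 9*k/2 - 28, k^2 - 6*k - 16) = k - 8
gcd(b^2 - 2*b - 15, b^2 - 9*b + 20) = b - 5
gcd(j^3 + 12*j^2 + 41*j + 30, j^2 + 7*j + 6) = j^2 + 7*j + 6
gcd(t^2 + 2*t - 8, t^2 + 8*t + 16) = t + 4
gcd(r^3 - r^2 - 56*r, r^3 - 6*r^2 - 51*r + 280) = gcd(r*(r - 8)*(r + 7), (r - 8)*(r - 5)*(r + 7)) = r^2 - r - 56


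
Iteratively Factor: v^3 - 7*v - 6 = (v + 2)*(v^2 - 2*v - 3) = (v - 3)*(v + 2)*(v + 1)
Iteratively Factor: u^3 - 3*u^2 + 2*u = (u - 2)*(u^2 - u) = (u - 2)*(u - 1)*(u)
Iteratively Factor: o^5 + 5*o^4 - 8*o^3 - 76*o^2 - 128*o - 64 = (o - 4)*(o^4 + 9*o^3 + 28*o^2 + 36*o + 16) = (o - 4)*(o + 4)*(o^3 + 5*o^2 + 8*o + 4) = (o - 4)*(o + 2)*(o + 4)*(o^2 + 3*o + 2) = (o - 4)*(o + 1)*(o + 2)*(o + 4)*(o + 2)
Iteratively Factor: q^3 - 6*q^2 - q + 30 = (q - 3)*(q^2 - 3*q - 10) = (q - 5)*(q - 3)*(q + 2)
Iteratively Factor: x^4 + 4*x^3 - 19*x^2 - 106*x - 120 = (x + 4)*(x^3 - 19*x - 30) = (x + 2)*(x + 4)*(x^2 - 2*x - 15) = (x - 5)*(x + 2)*(x + 4)*(x + 3)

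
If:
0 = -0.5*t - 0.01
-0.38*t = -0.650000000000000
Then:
No Solution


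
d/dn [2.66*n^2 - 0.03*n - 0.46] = 5.32*n - 0.03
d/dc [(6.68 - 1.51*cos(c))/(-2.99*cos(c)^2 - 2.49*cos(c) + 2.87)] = (4.5149*cos(c)^2 - 39.9464*cos(c) - 12.2995)*sin(c)/(8.9401*cos(c)^4 + 14.8902*cos(c)^3 - 10.9625*cos(c)^2 - 14.2926*cos(c) + 8.2369)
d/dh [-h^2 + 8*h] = 8 - 2*h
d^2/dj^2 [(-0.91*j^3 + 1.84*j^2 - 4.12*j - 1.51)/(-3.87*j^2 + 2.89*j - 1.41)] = (87.52106*j^3 + 173.683728*j^2 - 225.364356*j + 35.005076)/(57.960603*j^6 - 129.849723*j^5 + 160.320168*j^4 - 118.756747*j^3 + 58.411224*j^2 - 17.236827*j + 2.803221)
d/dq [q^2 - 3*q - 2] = 2*q - 3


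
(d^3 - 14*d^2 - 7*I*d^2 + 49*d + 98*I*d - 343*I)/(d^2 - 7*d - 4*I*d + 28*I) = (d^2 - 7*d*(1 + I) + 49*I)/(d - 4*I)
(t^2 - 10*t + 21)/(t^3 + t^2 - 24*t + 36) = (t - 7)/(t^2 + 4*t - 12)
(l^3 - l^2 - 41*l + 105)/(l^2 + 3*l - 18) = (l^2 + 2*l - 35)/(l + 6)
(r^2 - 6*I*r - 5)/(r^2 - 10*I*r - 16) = (-r^2 + 6*I*r + 5)/(-r^2 + 10*I*r + 16)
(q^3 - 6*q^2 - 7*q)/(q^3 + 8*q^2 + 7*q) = (q - 7)/(q + 7)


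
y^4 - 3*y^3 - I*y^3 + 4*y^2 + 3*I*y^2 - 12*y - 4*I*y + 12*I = (y - 3)*(y - 2*I)*(y - I)*(y + 2*I)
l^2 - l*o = l*(l - o)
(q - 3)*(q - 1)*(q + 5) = q^3 + q^2 - 17*q + 15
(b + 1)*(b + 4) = b^2 + 5*b + 4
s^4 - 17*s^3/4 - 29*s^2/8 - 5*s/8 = s*(s - 5)*(s + 1/4)*(s + 1/2)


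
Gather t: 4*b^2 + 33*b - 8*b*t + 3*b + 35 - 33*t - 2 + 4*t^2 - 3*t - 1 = 4*b^2 + 36*b + 4*t^2 + t*(-8*b - 36) + 32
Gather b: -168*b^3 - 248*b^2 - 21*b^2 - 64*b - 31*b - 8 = -168*b^3 - 269*b^2 - 95*b - 8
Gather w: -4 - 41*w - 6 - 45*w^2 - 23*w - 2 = -45*w^2 - 64*w - 12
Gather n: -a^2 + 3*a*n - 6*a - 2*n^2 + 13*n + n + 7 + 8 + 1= -a^2 - 6*a - 2*n^2 + n*(3*a + 14) + 16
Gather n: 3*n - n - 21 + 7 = 2*n - 14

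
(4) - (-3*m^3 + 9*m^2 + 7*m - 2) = 3*m^3 - 9*m^2 - 7*m + 6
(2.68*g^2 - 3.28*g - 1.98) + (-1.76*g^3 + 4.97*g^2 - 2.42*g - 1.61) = -1.76*g^3 + 7.65*g^2 - 5.7*g - 3.59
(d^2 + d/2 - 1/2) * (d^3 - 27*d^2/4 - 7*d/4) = d^5 - 25*d^4/4 - 45*d^3/8 + 5*d^2/2 + 7*d/8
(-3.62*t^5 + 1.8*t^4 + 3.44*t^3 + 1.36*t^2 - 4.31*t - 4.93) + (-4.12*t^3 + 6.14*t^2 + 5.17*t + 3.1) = -3.62*t^5 + 1.8*t^4 - 0.68*t^3 + 7.5*t^2 + 0.86*t - 1.83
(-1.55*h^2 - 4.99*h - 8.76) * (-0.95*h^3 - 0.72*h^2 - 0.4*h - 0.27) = 1.4725*h^5 + 5.8565*h^4 + 12.5348*h^3 + 8.7217*h^2 + 4.8513*h + 2.3652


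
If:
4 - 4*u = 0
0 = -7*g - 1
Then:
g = -1/7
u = 1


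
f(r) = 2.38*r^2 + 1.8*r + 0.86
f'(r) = 4.76*r + 1.8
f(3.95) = 45.10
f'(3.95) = 20.60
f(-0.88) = 1.12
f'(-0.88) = -2.39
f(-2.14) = 7.91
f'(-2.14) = -8.39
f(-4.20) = 35.28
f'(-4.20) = -18.19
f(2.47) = 19.83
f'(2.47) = 13.56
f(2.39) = 18.76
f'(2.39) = 13.18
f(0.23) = 1.40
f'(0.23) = 2.89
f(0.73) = 3.44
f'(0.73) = 5.27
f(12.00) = 365.18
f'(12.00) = 58.92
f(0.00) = 0.86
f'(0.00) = 1.80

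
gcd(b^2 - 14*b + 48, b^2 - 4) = 1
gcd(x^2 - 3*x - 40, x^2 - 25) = x + 5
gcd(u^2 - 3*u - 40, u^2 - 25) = u + 5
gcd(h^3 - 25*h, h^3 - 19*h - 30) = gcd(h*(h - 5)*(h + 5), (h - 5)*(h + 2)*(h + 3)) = h - 5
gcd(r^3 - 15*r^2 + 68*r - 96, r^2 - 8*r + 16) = r - 4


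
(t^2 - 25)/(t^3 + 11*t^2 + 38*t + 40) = (t - 5)/(t^2 + 6*t + 8)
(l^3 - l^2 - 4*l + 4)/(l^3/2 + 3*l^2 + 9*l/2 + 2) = 2*(l^3 - l^2 - 4*l + 4)/(l^3 + 6*l^2 + 9*l + 4)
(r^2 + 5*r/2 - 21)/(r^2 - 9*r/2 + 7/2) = (r + 6)/(r - 1)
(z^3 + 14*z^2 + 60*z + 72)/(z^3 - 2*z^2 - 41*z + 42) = (z^2 + 8*z + 12)/(z^2 - 8*z + 7)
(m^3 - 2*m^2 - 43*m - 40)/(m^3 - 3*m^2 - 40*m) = (m + 1)/m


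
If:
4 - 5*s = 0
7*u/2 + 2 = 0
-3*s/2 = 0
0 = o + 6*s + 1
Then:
No Solution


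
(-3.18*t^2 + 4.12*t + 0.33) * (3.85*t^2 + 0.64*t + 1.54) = -12.243*t^4 + 13.8268*t^3 - 0.9899*t^2 + 6.556*t + 0.5082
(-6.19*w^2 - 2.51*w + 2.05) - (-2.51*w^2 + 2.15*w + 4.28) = -3.68*w^2 - 4.66*w - 2.23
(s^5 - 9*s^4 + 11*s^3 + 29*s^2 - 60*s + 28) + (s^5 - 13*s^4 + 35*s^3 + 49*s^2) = 2*s^5 - 22*s^4 + 46*s^3 + 78*s^2 - 60*s + 28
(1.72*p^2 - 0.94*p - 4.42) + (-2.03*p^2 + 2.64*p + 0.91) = -0.31*p^2 + 1.7*p - 3.51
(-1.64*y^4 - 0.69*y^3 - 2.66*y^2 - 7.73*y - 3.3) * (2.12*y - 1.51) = -3.4768*y^5 + 1.0136*y^4 - 4.5973*y^3 - 12.371*y^2 + 4.6763*y + 4.983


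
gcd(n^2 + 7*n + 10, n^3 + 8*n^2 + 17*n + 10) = n^2 + 7*n + 10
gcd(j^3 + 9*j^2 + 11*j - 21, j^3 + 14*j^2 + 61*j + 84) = j^2 + 10*j + 21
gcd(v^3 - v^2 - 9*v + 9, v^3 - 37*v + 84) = v - 3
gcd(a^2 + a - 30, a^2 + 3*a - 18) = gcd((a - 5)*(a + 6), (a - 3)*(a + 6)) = a + 6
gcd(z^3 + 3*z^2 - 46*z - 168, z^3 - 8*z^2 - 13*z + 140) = z^2 - 3*z - 28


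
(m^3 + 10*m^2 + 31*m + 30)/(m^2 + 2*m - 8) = (m^3 + 10*m^2 + 31*m + 30)/(m^2 + 2*m - 8)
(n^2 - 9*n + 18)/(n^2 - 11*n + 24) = (n - 6)/(n - 8)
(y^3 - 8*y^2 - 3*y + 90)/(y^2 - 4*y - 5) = (y^2 - 3*y - 18)/(y + 1)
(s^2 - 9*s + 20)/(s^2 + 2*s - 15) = (s^2 - 9*s + 20)/(s^2 + 2*s - 15)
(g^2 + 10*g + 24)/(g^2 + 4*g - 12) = (g + 4)/(g - 2)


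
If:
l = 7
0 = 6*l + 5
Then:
No Solution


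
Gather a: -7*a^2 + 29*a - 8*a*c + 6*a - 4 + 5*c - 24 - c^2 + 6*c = -7*a^2 + a*(35 - 8*c) - c^2 + 11*c - 28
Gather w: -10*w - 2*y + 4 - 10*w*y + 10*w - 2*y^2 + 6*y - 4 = -10*w*y - 2*y^2 + 4*y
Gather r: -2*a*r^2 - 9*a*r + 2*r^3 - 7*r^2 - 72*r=2*r^3 + r^2*(-2*a - 7) + r*(-9*a - 72)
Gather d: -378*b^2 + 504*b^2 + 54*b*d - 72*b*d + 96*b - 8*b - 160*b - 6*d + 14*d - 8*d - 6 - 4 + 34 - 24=126*b^2 - 18*b*d - 72*b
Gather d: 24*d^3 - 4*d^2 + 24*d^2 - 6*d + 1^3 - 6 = 24*d^3 + 20*d^2 - 6*d - 5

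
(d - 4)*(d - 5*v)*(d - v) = d^3 - 6*d^2*v - 4*d^2 + 5*d*v^2 + 24*d*v - 20*v^2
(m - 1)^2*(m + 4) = m^3 + 2*m^2 - 7*m + 4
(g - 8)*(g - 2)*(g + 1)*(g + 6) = g^4 - 3*g^3 - 48*g^2 + 52*g + 96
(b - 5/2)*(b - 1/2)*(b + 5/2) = b^3 - b^2/2 - 25*b/4 + 25/8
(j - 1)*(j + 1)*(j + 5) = j^3 + 5*j^2 - j - 5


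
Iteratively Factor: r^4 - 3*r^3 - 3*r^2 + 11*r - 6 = (r - 3)*(r^3 - 3*r + 2) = (r - 3)*(r - 1)*(r^2 + r - 2) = (r - 3)*(r - 1)^2*(r + 2)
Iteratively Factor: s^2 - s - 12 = (s - 4)*(s + 3)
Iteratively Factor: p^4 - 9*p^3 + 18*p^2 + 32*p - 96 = (p - 4)*(p^3 - 5*p^2 - 2*p + 24) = (p - 4)^2*(p^2 - p - 6) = (p - 4)^2*(p + 2)*(p - 3)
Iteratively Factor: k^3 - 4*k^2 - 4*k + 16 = (k - 2)*(k^2 - 2*k - 8) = (k - 2)*(k + 2)*(k - 4)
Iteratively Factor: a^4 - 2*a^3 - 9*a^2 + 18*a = (a - 3)*(a^3 + a^2 - 6*a) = (a - 3)*(a - 2)*(a^2 + 3*a) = (a - 3)*(a - 2)*(a + 3)*(a)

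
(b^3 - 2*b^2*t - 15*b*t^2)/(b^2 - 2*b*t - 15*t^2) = b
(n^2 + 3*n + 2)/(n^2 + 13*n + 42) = (n^2 + 3*n + 2)/(n^2 + 13*n + 42)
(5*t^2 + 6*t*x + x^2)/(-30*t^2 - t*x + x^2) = (t + x)/(-6*t + x)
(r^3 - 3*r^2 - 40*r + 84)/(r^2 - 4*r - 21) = (r^2 + 4*r - 12)/(r + 3)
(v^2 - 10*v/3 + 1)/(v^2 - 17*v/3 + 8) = (3*v - 1)/(3*v - 8)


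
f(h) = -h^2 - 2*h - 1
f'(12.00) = -26.00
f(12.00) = -169.00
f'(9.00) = -20.00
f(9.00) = -100.00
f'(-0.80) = -0.40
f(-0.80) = -0.04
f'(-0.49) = -1.02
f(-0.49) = -0.26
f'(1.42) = -4.84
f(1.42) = -5.86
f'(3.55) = -9.10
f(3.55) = -20.70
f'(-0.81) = -0.38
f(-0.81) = -0.04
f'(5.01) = -12.02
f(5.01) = -36.12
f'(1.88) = -5.76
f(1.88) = -8.29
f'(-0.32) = -1.36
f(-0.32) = -0.46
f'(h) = -2*h - 2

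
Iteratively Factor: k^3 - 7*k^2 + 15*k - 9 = (k - 3)*(k^2 - 4*k + 3) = (k - 3)^2*(k - 1)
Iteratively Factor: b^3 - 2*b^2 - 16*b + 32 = (b + 4)*(b^2 - 6*b + 8) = (b - 4)*(b + 4)*(b - 2)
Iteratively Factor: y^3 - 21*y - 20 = (y - 5)*(y^2 + 5*y + 4) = (y - 5)*(y + 4)*(y + 1)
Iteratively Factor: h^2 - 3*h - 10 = (h - 5)*(h + 2)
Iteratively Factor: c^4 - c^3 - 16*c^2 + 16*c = (c - 1)*(c^3 - 16*c) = c*(c - 1)*(c^2 - 16) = c*(c - 1)*(c + 4)*(c - 4)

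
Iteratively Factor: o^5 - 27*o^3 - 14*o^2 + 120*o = (o - 2)*(o^4 + 2*o^3 - 23*o^2 - 60*o) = o*(o - 2)*(o^3 + 2*o^2 - 23*o - 60) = o*(o - 2)*(o + 4)*(o^2 - 2*o - 15) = o*(o - 5)*(o - 2)*(o + 4)*(o + 3)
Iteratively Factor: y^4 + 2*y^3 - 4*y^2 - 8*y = (y - 2)*(y^3 + 4*y^2 + 4*y) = (y - 2)*(y + 2)*(y^2 + 2*y) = (y - 2)*(y + 2)^2*(y)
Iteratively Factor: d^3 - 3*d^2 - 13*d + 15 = (d - 1)*(d^2 - 2*d - 15) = (d - 1)*(d + 3)*(d - 5)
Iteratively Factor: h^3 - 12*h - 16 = (h - 4)*(h^2 + 4*h + 4) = (h - 4)*(h + 2)*(h + 2)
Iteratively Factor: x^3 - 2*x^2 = (x)*(x^2 - 2*x) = x^2*(x - 2)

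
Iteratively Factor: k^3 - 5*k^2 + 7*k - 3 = (k - 3)*(k^2 - 2*k + 1) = (k - 3)*(k - 1)*(k - 1)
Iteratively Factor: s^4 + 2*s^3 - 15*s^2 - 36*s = (s + 3)*(s^3 - s^2 - 12*s) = s*(s + 3)*(s^2 - s - 12) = s*(s + 3)^2*(s - 4)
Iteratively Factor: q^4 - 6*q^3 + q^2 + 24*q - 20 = (q - 1)*(q^3 - 5*q^2 - 4*q + 20) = (q - 1)*(q + 2)*(q^2 - 7*q + 10) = (q - 5)*(q - 1)*(q + 2)*(q - 2)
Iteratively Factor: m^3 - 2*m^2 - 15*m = (m + 3)*(m^2 - 5*m) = m*(m + 3)*(m - 5)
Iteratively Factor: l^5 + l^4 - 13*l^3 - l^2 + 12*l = (l + 4)*(l^4 - 3*l^3 - l^2 + 3*l) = (l + 1)*(l + 4)*(l^3 - 4*l^2 + 3*l) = (l - 3)*(l + 1)*(l + 4)*(l^2 - l) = (l - 3)*(l - 1)*(l + 1)*(l + 4)*(l)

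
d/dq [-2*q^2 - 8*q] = -4*q - 8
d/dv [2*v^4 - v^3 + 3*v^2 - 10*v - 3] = 8*v^3 - 3*v^2 + 6*v - 10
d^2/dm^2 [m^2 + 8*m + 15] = 2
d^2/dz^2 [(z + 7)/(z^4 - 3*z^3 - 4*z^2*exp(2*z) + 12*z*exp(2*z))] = 2*(z*(z^3 - 3*z^2 - 4*z*exp(2*z) + 12*exp(2*z))*(-4*z^3 + 8*z^2*exp(2*z) + 9*z^2 - 16*z*exp(2*z) - (z + 7)*(-8*z^2*exp(2*z) + 6*z^2 + 8*z*exp(2*z) - 9*z + 20*exp(2*z)) - 12*exp(2*z)) + (z + 7)*(4*z^3 - 8*z^2*exp(2*z) - 9*z^2 + 16*z*exp(2*z) + 12*exp(2*z))^2)/(z^3*(z^3 - 3*z^2 - 4*z*exp(2*z) + 12*exp(2*z))^3)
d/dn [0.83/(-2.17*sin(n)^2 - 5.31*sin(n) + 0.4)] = (3.6022*sin(n) + 4.4073)*cos(n)/(2.17*sin(n)^2 + 5.31*sin(n) - 0.4)^2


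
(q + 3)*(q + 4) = q^2 + 7*q + 12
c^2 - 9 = (c - 3)*(c + 3)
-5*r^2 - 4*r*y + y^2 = (-5*r + y)*(r + y)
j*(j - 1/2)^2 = j^3 - j^2 + j/4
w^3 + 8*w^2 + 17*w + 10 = (w + 1)*(w + 2)*(w + 5)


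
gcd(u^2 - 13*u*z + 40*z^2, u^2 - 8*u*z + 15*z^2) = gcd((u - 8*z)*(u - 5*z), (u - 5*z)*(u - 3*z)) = -u + 5*z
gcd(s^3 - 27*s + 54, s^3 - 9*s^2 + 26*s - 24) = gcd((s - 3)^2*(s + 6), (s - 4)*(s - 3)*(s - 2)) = s - 3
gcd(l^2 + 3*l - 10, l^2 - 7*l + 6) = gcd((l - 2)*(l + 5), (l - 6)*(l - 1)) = 1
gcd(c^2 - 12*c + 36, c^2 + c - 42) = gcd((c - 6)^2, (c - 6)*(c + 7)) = c - 6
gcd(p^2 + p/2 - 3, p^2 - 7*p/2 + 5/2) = 1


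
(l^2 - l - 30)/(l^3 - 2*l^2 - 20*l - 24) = (l + 5)/(l^2 + 4*l + 4)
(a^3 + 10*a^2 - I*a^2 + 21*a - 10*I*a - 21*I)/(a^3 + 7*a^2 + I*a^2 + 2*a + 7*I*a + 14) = (a + 3)/(a + 2*I)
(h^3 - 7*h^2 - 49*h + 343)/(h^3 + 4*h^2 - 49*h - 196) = (h - 7)/(h + 4)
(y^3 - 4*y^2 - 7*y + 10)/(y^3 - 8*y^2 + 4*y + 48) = (y^2 - 6*y + 5)/(y^2 - 10*y + 24)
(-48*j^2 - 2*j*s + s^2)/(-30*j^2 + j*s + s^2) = (-8*j + s)/(-5*j + s)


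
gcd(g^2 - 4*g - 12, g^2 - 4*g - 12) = g^2 - 4*g - 12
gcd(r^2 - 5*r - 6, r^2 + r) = r + 1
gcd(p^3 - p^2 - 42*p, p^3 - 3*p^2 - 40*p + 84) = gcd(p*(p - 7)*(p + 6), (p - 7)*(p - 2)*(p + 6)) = p^2 - p - 42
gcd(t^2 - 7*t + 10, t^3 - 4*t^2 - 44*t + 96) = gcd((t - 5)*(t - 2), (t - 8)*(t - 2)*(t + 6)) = t - 2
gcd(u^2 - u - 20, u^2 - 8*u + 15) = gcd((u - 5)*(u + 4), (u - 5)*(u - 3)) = u - 5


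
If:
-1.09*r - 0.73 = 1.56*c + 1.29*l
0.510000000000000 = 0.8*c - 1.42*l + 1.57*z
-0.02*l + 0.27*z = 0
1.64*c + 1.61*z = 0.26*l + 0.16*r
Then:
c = -0.05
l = -0.42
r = -0.11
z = -0.03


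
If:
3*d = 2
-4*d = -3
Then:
No Solution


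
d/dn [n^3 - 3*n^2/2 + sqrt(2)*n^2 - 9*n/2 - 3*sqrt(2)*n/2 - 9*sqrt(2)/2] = 3*n^2 - 3*n + 2*sqrt(2)*n - 9/2 - 3*sqrt(2)/2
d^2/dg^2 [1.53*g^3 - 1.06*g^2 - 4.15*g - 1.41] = 9.18*g - 2.12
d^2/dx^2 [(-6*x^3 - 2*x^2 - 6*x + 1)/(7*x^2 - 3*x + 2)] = 2*(-306*x^3 + 339*x^2 + 117*x - 49)/(343*x^6 - 441*x^5 + 483*x^4 - 279*x^3 + 138*x^2 - 36*x + 8)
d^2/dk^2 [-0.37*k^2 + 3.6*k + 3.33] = -0.740000000000000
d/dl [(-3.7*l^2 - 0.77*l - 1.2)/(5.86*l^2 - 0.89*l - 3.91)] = (7.8052*l^2 + 42.998*l + 1.9427)/(34.3396*l^4 - 10.4308*l^3 - 45.0331*l^2 + 6.9598*l + 15.2881)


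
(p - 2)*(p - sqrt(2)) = p^2 - 2*p - sqrt(2)*p + 2*sqrt(2)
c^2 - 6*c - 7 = (c - 7)*(c + 1)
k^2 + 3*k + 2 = (k + 1)*(k + 2)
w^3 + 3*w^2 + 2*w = w*(w + 1)*(w + 2)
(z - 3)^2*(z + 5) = z^3 - z^2 - 21*z + 45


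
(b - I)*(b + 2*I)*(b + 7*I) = b^3 + 8*I*b^2 - 5*b + 14*I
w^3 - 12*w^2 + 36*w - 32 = (w - 8)*(w - 2)^2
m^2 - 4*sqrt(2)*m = m*(m - 4*sqrt(2))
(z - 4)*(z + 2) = z^2 - 2*z - 8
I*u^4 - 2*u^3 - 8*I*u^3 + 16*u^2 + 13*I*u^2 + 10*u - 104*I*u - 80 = (u - 8)*(u - 2*I)*(u + 5*I)*(I*u + 1)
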